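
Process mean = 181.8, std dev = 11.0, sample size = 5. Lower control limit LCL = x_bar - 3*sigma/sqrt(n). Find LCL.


LCL = 181.8 - 3 * 11.0 / sqrt(5)

167.04


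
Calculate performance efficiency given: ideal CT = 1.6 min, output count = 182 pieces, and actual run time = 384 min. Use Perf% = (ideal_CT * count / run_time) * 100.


Formula: Performance = (Ideal CT * Total Count) / Run Time * 100
Ideal output time = 1.6 * 182 = 291.2 min
Performance = 291.2 / 384 * 100 = 75.8%

75.8%


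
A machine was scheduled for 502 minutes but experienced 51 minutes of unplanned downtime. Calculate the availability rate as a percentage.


Formula: Availability = (Planned Time - Downtime) / Planned Time * 100
Uptime = 502 - 51 = 451 min
Availability = 451 / 502 * 100 = 89.8%

89.8%


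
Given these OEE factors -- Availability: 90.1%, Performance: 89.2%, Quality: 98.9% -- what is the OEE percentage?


Formula: OEE = Availability * Performance * Quality / 10000
A * P = 90.1% * 89.2% / 100 = 80.37%
OEE = 80.37% * 98.9% / 100 = 79.5%

79.5%


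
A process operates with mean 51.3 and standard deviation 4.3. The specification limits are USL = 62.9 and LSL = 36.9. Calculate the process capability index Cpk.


Cpu = (62.9 - 51.3) / (3 * 4.3) = 0.9
Cpl = (51.3 - 36.9) / (3 * 4.3) = 1.12
Cpk = min(0.9, 1.12) = 0.9

0.9


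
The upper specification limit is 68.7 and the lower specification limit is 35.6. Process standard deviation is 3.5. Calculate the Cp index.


Cp = (68.7 - 35.6) / (6 * 3.5)

1.58


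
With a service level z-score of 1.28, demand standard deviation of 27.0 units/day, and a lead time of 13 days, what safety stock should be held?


Formula: SS = z * sigma_d * sqrt(LT)
sqrt(LT) = sqrt(13) = 3.6056
SS = 1.28 * 27.0 * 3.6056
SS = 124.6 units

124.6 units


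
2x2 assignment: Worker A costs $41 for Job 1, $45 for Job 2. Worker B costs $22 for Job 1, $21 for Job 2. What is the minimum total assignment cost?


Option 1: A->1 + B->2 = $41 + $21 = $62
Option 2: A->2 + B->1 = $45 + $22 = $67
Min cost = min($62, $67) = $62

$62


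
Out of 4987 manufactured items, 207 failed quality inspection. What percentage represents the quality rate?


Formula: Quality Rate = Good Pieces / Total Pieces * 100
Good pieces = 4987 - 207 = 4780
QR = 4780 / 4987 * 100 = 95.8%

95.8%


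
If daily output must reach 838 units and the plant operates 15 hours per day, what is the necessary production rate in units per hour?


Formula: Production Rate = Daily Demand / Available Hours
Rate = 838 units/day / 15 hours/day
Rate = 55.9 units/hour

55.9 units/hour


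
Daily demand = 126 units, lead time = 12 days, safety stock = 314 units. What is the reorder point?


Formula: ROP = (Daily Demand * Lead Time) + Safety Stock
Demand during lead time = 126 * 12 = 1512 units
ROP = 1512 + 314 = 1826 units

1826 units


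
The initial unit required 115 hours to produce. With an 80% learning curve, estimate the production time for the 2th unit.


Formula: T_n = T_1 * (learning_rate)^(log2(n)) where learning_rate = rate/100
Doublings = log2(2) = 1
T_n = 115 * 0.8^1
T_n = 115 * 0.8 = 92.0 hours

92.0 hours


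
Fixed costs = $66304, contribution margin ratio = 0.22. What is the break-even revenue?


Formula: BER = Fixed Costs / Contribution Margin Ratio
BER = $66304 / 0.22
BER = $301381.82 (to the nearest cent)

$301381.82


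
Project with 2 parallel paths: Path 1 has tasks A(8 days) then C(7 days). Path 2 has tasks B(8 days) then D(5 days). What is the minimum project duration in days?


Path 1 = 8 + 7 = 15 days
Path 2 = 8 + 5 = 13 days
Duration = max(15, 13) = 15 days

15 days


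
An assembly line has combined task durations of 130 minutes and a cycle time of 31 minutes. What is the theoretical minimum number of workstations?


Formula: N_min = ceil(Sum of Task Times / Cycle Time)
N_min = ceil(130 min / 31 min) = ceil(4.1935)
N_min = 5 stations

5


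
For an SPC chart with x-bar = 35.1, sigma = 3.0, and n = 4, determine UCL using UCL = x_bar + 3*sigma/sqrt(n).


UCL = 35.1 + 3 * 3.0 / sqrt(4)

39.6


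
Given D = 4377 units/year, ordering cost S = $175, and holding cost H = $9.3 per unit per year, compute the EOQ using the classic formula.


Formula: EOQ = sqrt(2 * D * S / H)
Numerator: 2 * 4377 * 175 = 1531950
2DS/H = 1531950 / 9.3 = 164725.8
EOQ = sqrt(164725.8) = 405.9 units

405.9 units


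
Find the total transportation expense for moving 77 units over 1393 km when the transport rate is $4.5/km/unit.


TC = dist * cost * units = 1393 * 4.5 * 77 = $482674.50

$482674.50


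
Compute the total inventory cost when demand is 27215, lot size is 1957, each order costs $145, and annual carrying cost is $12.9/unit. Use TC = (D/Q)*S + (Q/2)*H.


TC = 27215/1957 * 145 + 1957/2 * 12.9

$14639.09


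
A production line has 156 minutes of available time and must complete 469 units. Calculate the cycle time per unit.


Formula: CT = Available Time / Number of Units
CT = 156 min / 469 units
CT = 0.33 min/unit

0.33 min/unit


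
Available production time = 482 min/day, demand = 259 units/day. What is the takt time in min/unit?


Formula: Takt Time = Available Production Time / Customer Demand
Takt = 482 min/day / 259 units/day
Takt = 1.86 min/unit

1.86 min/unit


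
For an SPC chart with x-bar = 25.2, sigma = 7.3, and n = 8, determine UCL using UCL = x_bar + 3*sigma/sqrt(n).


UCL = 25.2 + 3 * 7.3 / sqrt(8)

32.94


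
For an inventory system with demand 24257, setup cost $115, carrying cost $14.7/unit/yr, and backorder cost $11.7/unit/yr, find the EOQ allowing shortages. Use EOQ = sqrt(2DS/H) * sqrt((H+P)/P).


Formula: EOQ* = sqrt(2DS/H) * sqrt((H+P)/P)
Base EOQ = sqrt(2*24257*115/14.7) = 616.06 units
Correction = sqrt((14.7+11.7)/11.7) = 1.50214
EOQ* = 616.06 * 1.50214 = 925.4 units

925.4 units


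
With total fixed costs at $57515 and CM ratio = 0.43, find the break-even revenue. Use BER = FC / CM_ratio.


Formula: BER = Fixed Costs / Contribution Margin Ratio
BER = $57515 / 0.43
BER = $133755.81 (to the nearest cent)

$133755.81


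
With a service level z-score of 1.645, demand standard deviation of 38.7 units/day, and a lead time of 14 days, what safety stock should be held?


Formula: SS = z * sigma_d * sqrt(LT)
sqrt(LT) = sqrt(14) = 3.7417
SS = 1.645 * 38.7 * 3.7417
SS = 238.2 units

238.2 units


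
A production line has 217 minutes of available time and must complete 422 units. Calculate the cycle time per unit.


Formula: CT = Available Time / Number of Units
CT = 217 min / 422 units
CT = 0.51 min/unit

0.51 min/unit


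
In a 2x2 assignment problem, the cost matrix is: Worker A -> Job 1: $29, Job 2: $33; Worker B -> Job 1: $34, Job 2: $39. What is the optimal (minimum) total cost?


Option 1: A->1 + B->2 = $29 + $39 = $68
Option 2: A->2 + B->1 = $33 + $34 = $67
Min cost = min($68, $67) = $67

$67


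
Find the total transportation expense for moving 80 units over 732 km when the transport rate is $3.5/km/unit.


TC = dist * cost * units = 732 * 3.5 * 80 = $204960.00

$204960.00


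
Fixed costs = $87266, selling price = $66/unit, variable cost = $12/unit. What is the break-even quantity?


Formula: BEQ = Fixed Costs / (Price - Variable Cost)
Contribution margin = $66 - $12 = $54/unit
BEQ = ceil($87266 / $54/unit) = ceil(1616.04) = 1617 units

1617 units


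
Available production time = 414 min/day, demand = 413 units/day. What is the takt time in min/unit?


Formula: Takt Time = Available Production Time / Customer Demand
Takt = 414 min/day / 413 units/day
Takt = 1.0 min/unit

1.0 min/unit


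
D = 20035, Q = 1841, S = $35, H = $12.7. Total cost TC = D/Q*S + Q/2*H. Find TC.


TC = 20035/1841 * 35 + 1841/2 * 12.7

$12071.24


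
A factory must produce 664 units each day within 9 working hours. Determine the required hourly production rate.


Formula: Production Rate = Daily Demand / Available Hours
Rate = 664 units/day / 9 hours/day
Rate = 73.8 units/hour

73.8 units/hour


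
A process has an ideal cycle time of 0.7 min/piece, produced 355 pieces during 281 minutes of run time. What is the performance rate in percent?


Formula: Performance = (Ideal CT * Total Count) / Run Time * 100
Ideal output time = 0.7 * 355 = 248.5 min
Performance = 248.5 / 281 * 100 = 88.4%

88.4%


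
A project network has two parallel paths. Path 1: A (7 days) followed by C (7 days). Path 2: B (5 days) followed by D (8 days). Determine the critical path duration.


Path 1 = 7 + 7 = 14 days
Path 2 = 5 + 8 = 13 days
Duration = max(14, 13) = 14 days

14 days


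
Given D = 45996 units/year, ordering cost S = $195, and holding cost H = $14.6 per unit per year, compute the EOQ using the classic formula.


Formula: EOQ = sqrt(2 * D * S / H)
Numerator: 2 * 45996 * 195 = 17938440
2DS/H = 17938440 / 14.6 = 1228660.3
EOQ = sqrt(1228660.3) = 1108.4 units

1108.4 units


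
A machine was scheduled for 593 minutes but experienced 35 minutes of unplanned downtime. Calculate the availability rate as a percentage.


Formula: Availability = (Planned Time - Downtime) / Planned Time * 100
Uptime = 593 - 35 = 558 min
Availability = 558 / 593 * 100 = 94.1%

94.1%


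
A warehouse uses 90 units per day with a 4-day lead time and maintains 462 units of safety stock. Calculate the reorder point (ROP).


Formula: ROP = (Daily Demand * Lead Time) + Safety Stock
Demand during lead time = 90 * 4 = 360 units
ROP = 360 + 462 = 822 units

822 units


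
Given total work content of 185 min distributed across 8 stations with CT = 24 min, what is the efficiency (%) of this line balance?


Formula: Efficiency = Sum of Task Times / (N_stations * CT) * 100
Total station capacity = 8 stations * 24 min = 192 min
Efficiency = 185 / 192 * 100 = 96.4%

96.4%


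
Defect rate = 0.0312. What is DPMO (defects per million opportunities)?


DPMO = defect_rate * 1000000 = 0.0312 * 1000000

31200


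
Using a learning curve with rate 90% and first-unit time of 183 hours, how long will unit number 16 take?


Formula: T_n = T_1 * (learning_rate)^(log2(n)) where learning_rate = rate/100
Doublings = log2(16) = 4
T_n = 183 * 0.9^4
T_n = 183 * 0.6561 = 120.1 hours

120.1 hours


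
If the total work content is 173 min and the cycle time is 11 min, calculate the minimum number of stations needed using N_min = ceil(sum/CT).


Formula: N_min = ceil(Sum of Task Times / Cycle Time)
N_min = ceil(173 min / 11 min) = ceil(15.7273)
N_min = 16 stations

16


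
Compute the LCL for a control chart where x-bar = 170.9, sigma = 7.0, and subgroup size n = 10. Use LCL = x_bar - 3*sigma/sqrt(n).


LCL = 170.9 - 3 * 7.0 / sqrt(10)

164.26


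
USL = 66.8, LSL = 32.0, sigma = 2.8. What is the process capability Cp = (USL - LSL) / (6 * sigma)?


Cp = (66.8 - 32.0) / (6 * 2.8)

2.07


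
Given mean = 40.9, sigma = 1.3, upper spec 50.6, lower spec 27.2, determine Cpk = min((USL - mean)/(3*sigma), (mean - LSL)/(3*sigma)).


Cpu = (50.6 - 40.9) / (3 * 1.3) = 2.49
Cpl = (40.9 - 27.2) / (3 * 1.3) = 3.51
Cpk = min(2.49, 3.51) = 2.49

2.49


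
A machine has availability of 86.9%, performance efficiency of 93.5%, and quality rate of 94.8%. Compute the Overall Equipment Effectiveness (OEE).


Formula: OEE = Availability * Performance * Quality / 10000
A * P = 86.9% * 93.5% / 100 = 81.25%
OEE = 81.25% * 94.8% / 100 = 77.0%

77.0%


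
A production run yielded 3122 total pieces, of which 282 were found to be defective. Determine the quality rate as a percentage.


Formula: Quality Rate = Good Pieces / Total Pieces * 100
Good pieces = 3122 - 282 = 2840
QR = 2840 / 3122 * 100 = 91.0%

91.0%


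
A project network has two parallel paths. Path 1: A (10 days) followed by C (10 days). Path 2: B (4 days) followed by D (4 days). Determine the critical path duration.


Path 1 = 10 + 10 = 20 days
Path 2 = 4 + 4 = 8 days
Duration = max(20, 8) = 20 days

20 days


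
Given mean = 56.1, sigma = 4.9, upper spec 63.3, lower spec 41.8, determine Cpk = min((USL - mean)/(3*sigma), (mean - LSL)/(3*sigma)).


Cpu = (63.3 - 56.1) / (3 * 4.9) = 0.49
Cpl = (56.1 - 41.8) / (3 * 4.9) = 0.97
Cpk = min(0.49, 0.97) = 0.49

0.49


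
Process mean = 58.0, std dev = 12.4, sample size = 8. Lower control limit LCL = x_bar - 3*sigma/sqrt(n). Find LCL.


LCL = 58.0 - 3 * 12.4 / sqrt(8)

44.85


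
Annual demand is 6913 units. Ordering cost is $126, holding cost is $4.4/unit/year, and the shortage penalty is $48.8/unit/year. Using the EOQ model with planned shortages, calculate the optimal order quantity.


Formula: EOQ* = sqrt(2DS/H) * sqrt((H+P)/P)
Base EOQ = sqrt(2*6913*126/4.4) = 629.23 units
Correction = sqrt((4.4+48.8)/48.8) = 1.04411
EOQ* = 629.23 * 1.04411 = 657.0 units

657.0 units


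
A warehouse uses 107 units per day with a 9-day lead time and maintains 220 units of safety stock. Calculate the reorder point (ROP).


Formula: ROP = (Daily Demand * Lead Time) + Safety Stock
Demand during lead time = 107 * 9 = 963 units
ROP = 963 + 220 = 1183 units

1183 units


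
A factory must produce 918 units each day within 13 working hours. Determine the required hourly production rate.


Formula: Production Rate = Daily Demand / Available Hours
Rate = 918 units/day / 13 hours/day
Rate = 70.6 units/hour

70.6 units/hour


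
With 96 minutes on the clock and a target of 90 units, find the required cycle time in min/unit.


Formula: CT = Available Time / Number of Units
CT = 96 min / 90 units
CT = 1.07 min/unit

1.07 min/unit


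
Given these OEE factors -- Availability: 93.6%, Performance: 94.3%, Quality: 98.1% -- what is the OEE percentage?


Formula: OEE = Availability * Performance * Quality / 10000
A * P = 93.6% * 94.3% / 100 = 88.26%
OEE = 88.26% * 98.1% / 100 = 86.6%

86.6%


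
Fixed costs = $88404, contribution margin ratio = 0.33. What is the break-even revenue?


Formula: BER = Fixed Costs / Contribution Margin Ratio
BER = $88404 / 0.33
BER = $267890.91 (to the nearest cent)

$267890.91


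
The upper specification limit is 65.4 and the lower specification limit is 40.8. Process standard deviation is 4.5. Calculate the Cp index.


Cp = (65.4 - 40.8) / (6 * 4.5)

0.91


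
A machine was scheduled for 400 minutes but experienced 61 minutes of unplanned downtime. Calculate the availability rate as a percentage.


Formula: Availability = (Planned Time - Downtime) / Planned Time * 100
Uptime = 400 - 61 = 339 min
Availability = 339 / 400 * 100 = 84.8%

84.8%


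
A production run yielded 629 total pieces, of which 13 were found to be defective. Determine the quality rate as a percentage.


Formula: Quality Rate = Good Pieces / Total Pieces * 100
Good pieces = 629 - 13 = 616
QR = 616 / 629 * 100 = 97.9%

97.9%


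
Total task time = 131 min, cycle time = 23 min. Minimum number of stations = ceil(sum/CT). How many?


Formula: N_min = ceil(Sum of Task Times / Cycle Time)
N_min = ceil(131 min / 23 min) = ceil(5.6957)
N_min = 6 stations

6


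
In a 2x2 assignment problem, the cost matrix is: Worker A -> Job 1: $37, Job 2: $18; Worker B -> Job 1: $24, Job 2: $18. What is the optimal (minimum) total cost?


Option 1: A->1 + B->2 = $37 + $18 = $55
Option 2: A->2 + B->1 = $18 + $24 = $42
Min cost = min($55, $42) = $42

$42


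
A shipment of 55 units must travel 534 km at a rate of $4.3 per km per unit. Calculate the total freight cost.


TC = dist * cost * units = 534 * 4.3 * 55 = $126291.00

$126291.00


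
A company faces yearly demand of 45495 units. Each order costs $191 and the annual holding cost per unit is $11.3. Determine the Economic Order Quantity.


Formula: EOQ = sqrt(2 * D * S / H)
Numerator: 2 * 45495 * 191 = 17379090
2DS/H = 17379090 / 11.3 = 1537972.6
EOQ = sqrt(1537972.6) = 1240.2 units

1240.2 units


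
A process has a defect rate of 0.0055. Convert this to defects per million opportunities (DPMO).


DPMO = defect_rate * 1000000 = 0.0055 * 1000000

5500


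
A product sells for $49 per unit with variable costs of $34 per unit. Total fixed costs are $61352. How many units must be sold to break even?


Formula: BEQ = Fixed Costs / (Price - Variable Cost)
Contribution margin = $49 - $34 = $15/unit
BEQ = ceil($61352 / $15/unit) = ceil(4090.13) = 4091 units

4091 units


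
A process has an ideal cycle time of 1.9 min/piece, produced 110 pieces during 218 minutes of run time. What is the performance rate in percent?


Formula: Performance = (Ideal CT * Total Count) / Run Time * 100
Ideal output time = 1.9 * 110 = 209.0 min
Performance = 209.0 / 218 * 100 = 95.9%

95.9%


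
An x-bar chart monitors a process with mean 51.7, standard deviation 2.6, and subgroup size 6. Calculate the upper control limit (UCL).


UCL = 51.7 + 3 * 2.6 / sqrt(6)

54.88


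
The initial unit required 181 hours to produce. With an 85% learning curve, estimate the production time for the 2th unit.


Formula: T_n = T_1 * (learning_rate)^(log2(n)) where learning_rate = rate/100
Doublings = log2(2) = 1
T_n = 181 * 0.85^1
T_n = 181 * 0.85 = 153.9 hours

153.9 hours


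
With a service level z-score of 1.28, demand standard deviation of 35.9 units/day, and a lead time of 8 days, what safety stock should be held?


Formula: SS = z * sigma_d * sqrt(LT)
sqrt(LT) = sqrt(8) = 2.8284
SS = 1.28 * 35.9 * 2.8284
SS = 130.0 units

130.0 units


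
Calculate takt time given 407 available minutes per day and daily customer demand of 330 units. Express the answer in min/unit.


Formula: Takt Time = Available Production Time / Customer Demand
Takt = 407 min/day / 330 units/day
Takt = 1.23 min/unit

1.23 min/unit


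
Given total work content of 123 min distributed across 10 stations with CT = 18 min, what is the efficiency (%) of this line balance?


Formula: Efficiency = Sum of Task Times / (N_stations * CT) * 100
Total station capacity = 10 stations * 18 min = 180 min
Efficiency = 123 / 180 * 100 = 68.3%

68.3%


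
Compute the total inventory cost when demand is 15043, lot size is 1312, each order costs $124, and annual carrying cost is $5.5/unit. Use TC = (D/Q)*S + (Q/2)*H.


TC = 15043/1312 * 124 + 1312/2 * 5.5

$5029.75


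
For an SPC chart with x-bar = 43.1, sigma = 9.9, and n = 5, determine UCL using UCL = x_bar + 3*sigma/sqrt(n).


UCL = 43.1 + 3 * 9.9 / sqrt(5)

56.38


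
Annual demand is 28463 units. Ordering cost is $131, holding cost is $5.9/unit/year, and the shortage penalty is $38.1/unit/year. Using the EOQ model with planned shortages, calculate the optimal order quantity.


Formula: EOQ* = sqrt(2DS/H) * sqrt((H+P)/P)
Base EOQ = sqrt(2*28463*131/5.9) = 1124.26 units
Correction = sqrt((5.9+38.1)/38.1) = 1.07464
EOQ* = 1124.26 * 1.07464 = 1208.2 units

1208.2 units


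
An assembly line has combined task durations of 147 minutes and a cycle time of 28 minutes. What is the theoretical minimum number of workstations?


Formula: N_min = ceil(Sum of Task Times / Cycle Time)
N_min = ceil(147 min / 28 min) = ceil(5.25)
N_min = 6 stations

6


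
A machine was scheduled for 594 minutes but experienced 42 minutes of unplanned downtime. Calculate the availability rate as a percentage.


Formula: Availability = (Planned Time - Downtime) / Planned Time * 100
Uptime = 594 - 42 = 552 min
Availability = 552 / 594 * 100 = 92.9%

92.9%


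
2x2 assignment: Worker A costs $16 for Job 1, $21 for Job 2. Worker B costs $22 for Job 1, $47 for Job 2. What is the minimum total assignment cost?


Option 1: A->1 + B->2 = $16 + $47 = $63
Option 2: A->2 + B->1 = $21 + $22 = $43
Min cost = min($63, $43) = $43

$43


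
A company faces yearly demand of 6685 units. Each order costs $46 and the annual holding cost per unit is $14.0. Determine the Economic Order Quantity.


Formula: EOQ = sqrt(2 * D * S / H)
Numerator: 2 * 6685 * 46 = 615020
2DS/H = 615020 / 14.0 = 43930.0
EOQ = sqrt(43930.0) = 209.6 units

209.6 units


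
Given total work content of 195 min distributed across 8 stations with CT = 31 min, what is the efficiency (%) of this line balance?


Formula: Efficiency = Sum of Task Times / (N_stations * CT) * 100
Total station capacity = 8 stations * 31 min = 248 min
Efficiency = 195 / 248 * 100 = 78.6%

78.6%


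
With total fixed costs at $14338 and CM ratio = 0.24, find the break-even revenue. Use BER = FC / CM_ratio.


Formula: BER = Fixed Costs / Contribution Margin Ratio
BER = $14338 / 0.24
BER = $59741.67 (to the nearest cent)

$59741.67


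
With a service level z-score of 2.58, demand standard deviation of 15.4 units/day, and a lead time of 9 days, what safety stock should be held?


Formula: SS = z * sigma_d * sqrt(LT)
sqrt(LT) = sqrt(9) = 3.0
SS = 2.58 * 15.4 * 3.0
SS = 119.2 units

119.2 units


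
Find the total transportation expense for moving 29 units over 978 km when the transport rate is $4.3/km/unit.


TC = dist * cost * units = 978 * 4.3 * 29 = $121956.60

$121956.60


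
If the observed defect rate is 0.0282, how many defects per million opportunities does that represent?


DPMO = defect_rate * 1000000 = 0.0282 * 1000000

28200


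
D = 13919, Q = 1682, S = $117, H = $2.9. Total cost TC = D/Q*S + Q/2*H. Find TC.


TC = 13919/1682 * 117 + 1682/2 * 2.9

$3407.11


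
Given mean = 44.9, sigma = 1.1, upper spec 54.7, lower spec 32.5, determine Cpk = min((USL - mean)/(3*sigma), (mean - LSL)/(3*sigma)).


Cpu = (54.7 - 44.9) / (3 * 1.1) = 2.97
Cpl = (44.9 - 32.5) / (3 * 1.1) = 3.76
Cpk = min(2.97, 3.76) = 2.97

2.97


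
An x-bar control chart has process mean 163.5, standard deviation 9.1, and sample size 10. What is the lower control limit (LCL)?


LCL = 163.5 - 3 * 9.1 / sqrt(10)

154.87


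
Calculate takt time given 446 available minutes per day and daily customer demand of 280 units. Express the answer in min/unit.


Formula: Takt Time = Available Production Time / Customer Demand
Takt = 446 min/day / 280 units/day
Takt = 1.59 min/unit

1.59 min/unit


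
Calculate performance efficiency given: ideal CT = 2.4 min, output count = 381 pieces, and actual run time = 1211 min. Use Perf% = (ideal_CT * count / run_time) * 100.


Formula: Performance = (Ideal CT * Total Count) / Run Time * 100
Ideal output time = 2.4 * 381 = 914.4 min
Performance = 914.4 / 1211 * 100 = 75.5%

75.5%


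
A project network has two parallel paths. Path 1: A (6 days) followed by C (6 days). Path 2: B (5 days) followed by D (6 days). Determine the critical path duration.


Path 1 = 6 + 6 = 12 days
Path 2 = 5 + 6 = 11 days
Duration = max(12, 11) = 12 days

12 days


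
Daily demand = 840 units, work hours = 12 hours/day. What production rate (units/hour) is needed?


Formula: Production Rate = Daily Demand / Available Hours
Rate = 840 units/day / 12 hours/day
Rate = 70.0 units/hour

70.0 units/hour


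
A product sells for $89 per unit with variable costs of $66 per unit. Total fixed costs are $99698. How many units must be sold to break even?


Formula: BEQ = Fixed Costs / (Price - Variable Cost)
Contribution margin = $89 - $66 = $23/unit
BEQ = ceil($99698 / $23/unit) = ceil(4334.7) = 4335 units

4335 units


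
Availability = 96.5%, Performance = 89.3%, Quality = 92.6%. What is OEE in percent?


Formula: OEE = Availability * Performance * Quality / 10000
A * P = 96.5% * 89.3% / 100 = 86.17%
OEE = 86.17% * 92.6% / 100 = 79.8%

79.8%


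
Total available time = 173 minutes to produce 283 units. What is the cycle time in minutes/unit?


Formula: CT = Available Time / Number of Units
CT = 173 min / 283 units
CT = 0.61 min/unit

0.61 min/unit


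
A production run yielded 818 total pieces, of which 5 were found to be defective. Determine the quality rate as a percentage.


Formula: Quality Rate = Good Pieces / Total Pieces * 100
Good pieces = 818 - 5 = 813
QR = 813 / 818 * 100 = 99.4%

99.4%


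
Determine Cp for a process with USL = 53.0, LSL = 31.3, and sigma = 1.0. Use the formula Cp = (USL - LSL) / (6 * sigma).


Cp = (53.0 - 31.3) / (6 * 1.0)

3.62


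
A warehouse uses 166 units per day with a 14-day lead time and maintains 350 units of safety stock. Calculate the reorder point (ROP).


Formula: ROP = (Daily Demand * Lead Time) + Safety Stock
Demand during lead time = 166 * 14 = 2324 units
ROP = 2324 + 350 = 2674 units

2674 units


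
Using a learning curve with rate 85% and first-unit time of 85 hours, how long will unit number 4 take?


Formula: T_n = T_1 * (learning_rate)^(log2(n)) where learning_rate = rate/100
Doublings = log2(4) = 2
T_n = 85 * 0.85^2
T_n = 85 * 0.7225 = 61.4 hours

61.4 hours


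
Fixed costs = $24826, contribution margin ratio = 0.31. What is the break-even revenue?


Formula: BER = Fixed Costs / Contribution Margin Ratio
BER = $24826 / 0.31
BER = $80083.87 (to the nearest cent)

$80083.87


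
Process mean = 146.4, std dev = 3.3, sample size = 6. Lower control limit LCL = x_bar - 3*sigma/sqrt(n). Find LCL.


LCL = 146.4 - 3 * 3.3 / sqrt(6)

142.36


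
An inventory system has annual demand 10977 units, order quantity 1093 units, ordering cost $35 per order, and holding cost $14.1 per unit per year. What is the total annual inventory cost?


TC = 10977/1093 * 35 + 1093/2 * 14.1

$8057.16


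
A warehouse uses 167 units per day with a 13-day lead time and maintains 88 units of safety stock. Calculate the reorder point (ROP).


Formula: ROP = (Daily Demand * Lead Time) + Safety Stock
Demand during lead time = 167 * 13 = 2171 units
ROP = 2171 + 88 = 2259 units

2259 units


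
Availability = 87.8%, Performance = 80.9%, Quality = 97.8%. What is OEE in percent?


Formula: OEE = Availability * Performance * Quality / 10000
A * P = 87.8% * 80.9% / 100 = 71.03%
OEE = 71.03% * 97.8% / 100 = 69.5%

69.5%


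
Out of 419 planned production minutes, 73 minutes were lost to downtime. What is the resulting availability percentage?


Formula: Availability = (Planned Time - Downtime) / Planned Time * 100
Uptime = 419 - 73 = 346 min
Availability = 346 / 419 * 100 = 82.6%

82.6%


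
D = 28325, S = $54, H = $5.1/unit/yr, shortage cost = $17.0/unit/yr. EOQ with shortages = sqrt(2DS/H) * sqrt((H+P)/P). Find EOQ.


Formula: EOQ* = sqrt(2DS/H) * sqrt((H+P)/P)
Base EOQ = sqrt(2*28325*54/5.1) = 774.48 units
Correction = sqrt((5.1+17.0)/17.0) = 1.14018
EOQ* = 774.48 * 1.14018 = 883.0 units

883.0 units


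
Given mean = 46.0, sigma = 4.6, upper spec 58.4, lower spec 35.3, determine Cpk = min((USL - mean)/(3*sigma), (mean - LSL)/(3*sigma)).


Cpu = (58.4 - 46.0) / (3 * 4.6) = 0.9
Cpl = (46.0 - 35.3) / (3 * 4.6) = 0.78
Cpk = min(0.9, 0.78) = 0.78

0.78


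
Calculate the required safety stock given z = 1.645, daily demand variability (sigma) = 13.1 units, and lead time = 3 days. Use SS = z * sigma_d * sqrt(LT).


Formula: SS = z * sigma_d * sqrt(LT)
sqrt(LT) = sqrt(3) = 1.7321
SS = 1.645 * 13.1 * 1.7321
SS = 37.3 units

37.3 units


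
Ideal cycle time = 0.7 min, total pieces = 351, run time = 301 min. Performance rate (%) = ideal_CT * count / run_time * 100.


Formula: Performance = (Ideal CT * Total Count) / Run Time * 100
Ideal output time = 0.7 * 351 = 245.7 min
Performance = 245.7 / 301 * 100 = 81.6%

81.6%


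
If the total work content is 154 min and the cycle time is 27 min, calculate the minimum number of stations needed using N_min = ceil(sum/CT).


Formula: N_min = ceil(Sum of Task Times / Cycle Time)
N_min = ceil(154 min / 27 min) = ceil(5.7037)
N_min = 6 stations

6


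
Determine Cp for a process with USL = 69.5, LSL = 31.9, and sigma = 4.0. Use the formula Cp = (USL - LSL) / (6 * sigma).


Cp = (69.5 - 31.9) / (6 * 4.0)

1.57


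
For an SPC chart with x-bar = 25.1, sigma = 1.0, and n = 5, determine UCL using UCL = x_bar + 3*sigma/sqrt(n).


UCL = 25.1 + 3 * 1.0 / sqrt(5)

26.44


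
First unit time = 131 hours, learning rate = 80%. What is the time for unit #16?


Formula: T_n = T_1 * (learning_rate)^(log2(n)) where learning_rate = rate/100
Doublings = log2(16) = 4
T_n = 131 * 0.8^4
T_n = 131 * 0.4096 = 53.7 hours

53.7 hours


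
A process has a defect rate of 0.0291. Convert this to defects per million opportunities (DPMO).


DPMO = defect_rate * 1000000 = 0.0291 * 1000000

29100


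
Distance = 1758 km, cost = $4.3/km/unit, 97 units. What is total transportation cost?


TC = dist * cost * units = 1758 * 4.3 * 97 = $733261.80

$733261.80


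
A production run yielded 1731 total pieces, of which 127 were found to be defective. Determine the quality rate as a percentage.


Formula: Quality Rate = Good Pieces / Total Pieces * 100
Good pieces = 1731 - 127 = 1604
QR = 1604 / 1731 * 100 = 92.7%

92.7%


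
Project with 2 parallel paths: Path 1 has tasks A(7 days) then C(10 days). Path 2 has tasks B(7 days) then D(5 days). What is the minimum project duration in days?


Path 1 = 7 + 10 = 17 days
Path 2 = 7 + 5 = 12 days
Duration = max(17, 12) = 17 days

17 days


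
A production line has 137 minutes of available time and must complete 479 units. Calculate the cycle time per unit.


Formula: CT = Available Time / Number of Units
CT = 137 min / 479 units
CT = 0.29 min/unit

0.29 min/unit


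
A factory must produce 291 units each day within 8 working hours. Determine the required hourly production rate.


Formula: Production Rate = Daily Demand / Available Hours
Rate = 291 units/day / 8 hours/day
Rate = 36.4 units/hour

36.4 units/hour


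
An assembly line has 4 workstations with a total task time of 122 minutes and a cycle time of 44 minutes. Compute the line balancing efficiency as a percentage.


Formula: Efficiency = Sum of Task Times / (N_stations * CT) * 100
Total station capacity = 4 stations * 44 min = 176 min
Efficiency = 122 / 176 * 100 = 69.3%

69.3%


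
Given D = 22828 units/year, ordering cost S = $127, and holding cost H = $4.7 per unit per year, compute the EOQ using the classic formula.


Formula: EOQ = sqrt(2 * D * S / H)
Numerator: 2 * 22828 * 127 = 5798312
2DS/H = 5798312 / 4.7 = 1233683.4
EOQ = sqrt(1233683.4) = 1110.7 units

1110.7 units


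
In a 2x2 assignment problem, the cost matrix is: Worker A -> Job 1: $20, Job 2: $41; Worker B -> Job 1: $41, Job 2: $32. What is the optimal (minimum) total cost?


Option 1: A->1 + B->2 = $20 + $32 = $52
Option 2: A->2 + B->1 = $41 + $41 = $82
Min cost = min($52, $82) = $52

$52


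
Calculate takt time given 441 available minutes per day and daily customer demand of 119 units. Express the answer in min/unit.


Formula: Takt Time = Available Production Time / Customer Demand
Takt = 441 min/day / 119 units/day
Takt = 3.71 min/unit

3.71 min/unit


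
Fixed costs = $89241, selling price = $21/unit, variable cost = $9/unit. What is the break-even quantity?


Formula: BEQ = Fixed Costs / (Price - Variable Cost)
Contribution margin = $21 - $9 = $12/unit
BEQ = ceil($89241 / $12/unit) = ceil(7436.75) = 7437 units

7437 units


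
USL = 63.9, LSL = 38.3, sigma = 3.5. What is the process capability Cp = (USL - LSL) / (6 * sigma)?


Cp = (63.9 - 38.3) / (6 * 3.5)

1.22


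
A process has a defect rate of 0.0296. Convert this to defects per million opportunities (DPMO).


DPMO = defect_rate * 1000000 = 0.0296 * 1000000

29600


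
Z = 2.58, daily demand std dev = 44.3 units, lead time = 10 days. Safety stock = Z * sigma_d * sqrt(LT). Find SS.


Formula: SS = z * sigma_d * sqrt(LT)
sqrt(LT) = sqrt(10) = 3.1623
SS = 2.58 * 44.3 * 3.1623
SS = 361.4 units

361.4 units


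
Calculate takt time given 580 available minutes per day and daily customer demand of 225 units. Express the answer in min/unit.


Formula: Takt Time = Available Production Time / Customer Demand
Takt = 580 min/day / 225 units/day
Takt = 2.58 min/unit

2.58 min/unit


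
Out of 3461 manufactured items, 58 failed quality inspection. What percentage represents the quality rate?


Formula: Quality Rate = Good Pieces / Total Pieces * 100
Good pieces = 3461 - 58 = 3403
QR = 3403 / 3461 * 100 = 98.3%

98.3%


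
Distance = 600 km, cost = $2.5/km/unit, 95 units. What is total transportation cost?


TC = dist * cost * units = 600 * 2.5 * 95 = $142500.00

$142500.00


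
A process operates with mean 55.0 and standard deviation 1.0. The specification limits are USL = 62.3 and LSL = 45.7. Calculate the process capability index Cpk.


Cpu = (62.3 - 55.0) / (3 * 1.0) = 2.43
Cpl = (55.0 - 45.7) / (3 * 1.0) = 3.1
Cpk = min(2.43, 3.1) = 2.43

2.43


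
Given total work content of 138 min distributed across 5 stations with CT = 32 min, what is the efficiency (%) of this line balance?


Formula: Efficiency = Sum of Task Times / (N_stations * CT) * 100
Total station capacity = 5 stations * 32 min = 160 min
Efficiency = 138 / 160 * 100 = 86.3%

86.3%


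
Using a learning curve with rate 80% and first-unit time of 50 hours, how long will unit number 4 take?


Formula: T_n = T_1 * (learning_rate)^(log2(n)) where learning_rate = rate/100
Doublings = log2(4) = 2
T_n = 50 * 0.8^2
T_n = 50 * 0.64 = 32.0 hours

32.0 hours


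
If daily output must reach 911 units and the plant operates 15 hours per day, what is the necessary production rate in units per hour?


Formula: Production Rate = Daily Demand / Available Hours
Rate = 911 units/day / 15 hours/day
Rate = 60.7 units/hour

60.7 units/hour


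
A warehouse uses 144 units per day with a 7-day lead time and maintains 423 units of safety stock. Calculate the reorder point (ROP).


Formula: ROP = (Daily Demand * Lead Time) + Safety Stock
Demand during lead time = 144 * 7 = 1008 units
ROP = 1008 + 423 = 1431 units

1431 units


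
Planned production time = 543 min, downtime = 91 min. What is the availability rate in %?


Formula: Availability = (Planned Time - Downtime) / Planned Time * 100
Uptime = 543 - 91 = 452 min
Availability = 452 / 543 * 100 = 83.2%

83.2%


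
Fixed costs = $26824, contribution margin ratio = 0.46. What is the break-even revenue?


Formula: BER = Fixed Costs / Contribution Margin Ratio
BER = $26824 / 0.46
BER = $58313.04 (to the nearest cent)

$58313.04


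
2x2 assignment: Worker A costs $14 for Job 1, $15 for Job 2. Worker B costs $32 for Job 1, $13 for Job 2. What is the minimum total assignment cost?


Option 1: A->1 + B->2 = $14 + $13 = $27
Option 2: A->2 + B->1 = $15 + $32 = $47
Min cost = min($27, $47) = $27

$27


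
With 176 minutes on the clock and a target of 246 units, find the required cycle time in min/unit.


Formula: CT = Available Time / Number of Units
CT = 176 min / 246 units
CT = 0.72 min/unit

0.72 min/unit


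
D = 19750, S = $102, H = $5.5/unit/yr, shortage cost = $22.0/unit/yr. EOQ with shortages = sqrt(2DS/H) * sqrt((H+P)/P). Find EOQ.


Formula: EOQ* = sqrt(2DS/H) * sqrt((H+P)/P)
Base EOQ = sqrt(2*19750*102/5.5) = 855.89 units
Correction = sqrt((5.5+22.0)/22.0) = 1.11803
EOQ* = 855.89 * 1.11803 = 956.9 units

956.9 units


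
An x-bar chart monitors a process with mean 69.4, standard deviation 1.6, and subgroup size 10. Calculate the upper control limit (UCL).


UCL = 69.4 + 3 * 1.6 / sqrt(10)

70.92


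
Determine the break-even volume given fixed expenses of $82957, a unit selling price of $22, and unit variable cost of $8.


Formula: BEQ = Fixed Costs / (Price - Variable Cost)
Contribution margin = $22 - $8 = $14/unit
BEQ = ceil($82957 / $14/unit) = ceil(5925.5) = 5926 units

5926 units


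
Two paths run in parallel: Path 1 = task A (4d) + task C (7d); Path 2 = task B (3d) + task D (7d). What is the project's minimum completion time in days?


Path 1 = 4 + 7 = 11 days
Path 2 = 3 + 7 = 10 days
Duration = max(11, 10) = 11 days

11 days


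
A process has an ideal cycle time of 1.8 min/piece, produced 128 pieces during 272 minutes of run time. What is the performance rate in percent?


Formula: Performance = (Ideal CT * Total Count) / Run Time * 100
Ideal output time = 1.8 * 128 = 230.4 min
Performance = 230.4 / 272 * 100 = 84.7%

84.7%


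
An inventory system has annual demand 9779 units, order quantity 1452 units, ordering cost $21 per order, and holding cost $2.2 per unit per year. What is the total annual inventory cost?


TC = 9779/1452 * 21 + 1452/2 * 2.2

$1738.63


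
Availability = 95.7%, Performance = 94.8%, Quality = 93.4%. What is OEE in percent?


Formula: OEE = Availability * Performance * Quality / 10000
A * P = 95.7% * 94.8% / 100 = 90.72%
OEE = 90.72% * 93.4% / 100 = 84.7%

84.7%


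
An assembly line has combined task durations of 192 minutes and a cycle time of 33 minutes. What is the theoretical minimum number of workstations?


Formula: N_min = ceil(Sum of Task Times / Cycle Time)
N_min = ceil(192 min / 33 min) = ceil(5.8182)
N_min = 6 stations

6


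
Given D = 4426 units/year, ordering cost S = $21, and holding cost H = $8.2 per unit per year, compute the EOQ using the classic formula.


Formula: EOQ = sqrt(2 * D * S / H)
Numerator: 2 * 4426 * 21 = 185892
2DS/H = 185892 / 8.2 = 22669.8
EOQ = sqrt(22669.8) = 150.6 units

150.6 units


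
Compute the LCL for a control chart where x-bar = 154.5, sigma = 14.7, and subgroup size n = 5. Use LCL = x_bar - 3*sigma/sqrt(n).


LCL = 154.5 - 3 * 14.7 / sqrt(5)

134.78


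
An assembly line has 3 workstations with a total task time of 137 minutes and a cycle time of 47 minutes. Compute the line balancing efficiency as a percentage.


Formula: Efficiency = Sum of Task Times / (N_stations * CT) * 100
Total station capacity = 3 stations * 47 min = 141 min
Efficiency = 137 / 141 * 100 = 97.2%

97.2%


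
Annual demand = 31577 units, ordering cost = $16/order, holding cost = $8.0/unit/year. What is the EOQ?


Formula: EOQ = sqrt(2 * D * S / H)
Numerator: 2 * 31577 * 16 = 1010464
2DS/H = 1010464 / 8.0 = 126308.0
EOQ = sqrt(126308.0) = 355.4 units

355.4 units


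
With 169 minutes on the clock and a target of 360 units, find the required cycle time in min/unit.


Formula: CT = Available Time / Number of Units
CT = 169 min / 360 units
CT = 0.47 min/unit

0.47 min/unit


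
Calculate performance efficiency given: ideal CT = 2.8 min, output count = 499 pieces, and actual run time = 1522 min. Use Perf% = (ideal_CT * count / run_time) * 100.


Formula: Performance = (Ideal CT * Total Count) / Run Time * 100
Ideal output time = 2.8 * 499 = 1397.2 min
Performance = 1397.2 / 1522 * 100 = 91.8%

91.8%


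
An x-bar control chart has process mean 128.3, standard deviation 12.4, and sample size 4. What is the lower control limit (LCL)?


LCL = 128.3 - 3 * 12.4 / sqrt(4)

109.7


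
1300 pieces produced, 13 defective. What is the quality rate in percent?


Formula: Quality Rate = Good Pieces / Total Pieces * 100
Good pieces = 1300 - 13 = 1287
QR = 1287 / 1300 * 100 = 99.0%

99.0%


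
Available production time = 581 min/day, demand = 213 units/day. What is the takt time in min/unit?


Formula: Takt Time = Available Production Time / Customer Demand
Takt = 581 min/day / 213 units/day
Takt = 2.73 min/unit

2.73 min/unit


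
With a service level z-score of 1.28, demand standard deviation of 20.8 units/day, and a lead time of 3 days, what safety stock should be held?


Formula: SS = z * sigma_d * sqrt(LT)
sqrt(LT) = sqrt(3) = 1.7321
SS = 1.28 * 20.8 * 1.7321
SS = 46.1 units

46.1 units


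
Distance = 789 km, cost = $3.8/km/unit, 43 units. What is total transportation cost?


TC = dist * cost * units = 789 * 3.8 * 43 = $128922.60

$128922.60


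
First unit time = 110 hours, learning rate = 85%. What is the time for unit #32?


Formula: T_n = T_1 * (learning_rate)^(log2(n)) where learning_rate = rate/100
Doublings = log2(32) = 5
T_n = 110 * 0.85^5
T_n = 110 * 0.4437 = 48.8 hours

48.8 hours
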